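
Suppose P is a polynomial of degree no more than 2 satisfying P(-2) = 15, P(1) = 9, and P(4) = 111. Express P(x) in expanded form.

P(x) = 6x^2 + 4x - 1

Using the Lagrange interpolation formula with nodes -2, 1, 4:
  L_0(x) = (x - 1)(x - 4) / 18
  L_1(x) = (x + 2)(x - 4) / -9
  L_2(x) = (x + 2)(x - 1) / 18
Then P(x) = 15·L_0(x) + 9·L_1(x) + 111·L_2(x).
Expanding and collecting terms gives P(x) = 6x^2 + 4x - 1.
Check: P(1) = 9. ✓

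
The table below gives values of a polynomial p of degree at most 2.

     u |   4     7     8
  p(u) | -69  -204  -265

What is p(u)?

p(u) = -4u^2 - u - 1

Using the Lagrange interpolation formula with nodes 4, 7, 8:
  L_0(u) = (u - 7)(u - 8) / 12
  L_1(u) = (u - 4)(u - 8) / -3
  L_2(u) = (u - 4)(u - 7) / 4
Then p(u) = -69·L_0(u) - 204·L_1(u) - 265·L_2(u).
Expanding and collecting terms gives p(u) = -4u² - u - 1.
Check: p(4) = -69. ✓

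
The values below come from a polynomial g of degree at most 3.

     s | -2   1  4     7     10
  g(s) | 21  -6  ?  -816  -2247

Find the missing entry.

On equispaced nodes a degree-3 polynomial has vanishing fourth forward difference, so
  g(-2) - 4·g(1) + 6·g(4) - 4·g(7) + g(10) = 0.
Substituting the known values and solving for g(4):
  6·g(4) = -1062
  g(4) = -177.

-177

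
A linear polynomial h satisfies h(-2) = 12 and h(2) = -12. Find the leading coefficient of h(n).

Write h(n) = an + b. Substituting each data point gives a linear system:
  -2a + b = 12
  2a + b = -12
Solving the system yields a = -6, b = 0.
So h(n) = -6n.
The leading coefficient is -6.

-6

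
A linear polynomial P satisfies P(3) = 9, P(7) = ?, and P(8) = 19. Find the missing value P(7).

The 2 known points determine the degree-1 polynomial uniquely.
Write P(s) = as + b. Substituting each data point gives a linear system:
  3a + b = 9
  8a + b = 19
Solving the system yields a = 2, b = 3.
So P(s) = 2s + 3.
Then P(7) = 17.

17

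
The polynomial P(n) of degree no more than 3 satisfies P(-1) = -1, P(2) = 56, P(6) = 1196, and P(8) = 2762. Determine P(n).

P(n) = 5n^3 + 3n^2 + n + 2

Write P(n) = an^3 + bn^2 + cn + d. Substituting each data point gives a linear system:
  -a + b - c + d = -1
  8a + 4b + 2c + d = 56
  216a + 36b + 6c + d = 1196
  512a + 64b + 8c + d = 2762
Solving the system yields a = 5, b = 3, c = 1, d = 2.
So P(n) = 5n³ + 3n² + n + 2.
Check: P(2) = 56. ✓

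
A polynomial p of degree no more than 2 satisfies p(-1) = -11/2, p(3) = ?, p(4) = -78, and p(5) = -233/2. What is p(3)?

The 3 known points determine the degree-2 polynomial uniquely.
Write p(s) = as^2 + bs + c. Substituting each data point gives a linear system:
  a - b + c = -11/2
  16a + 4b + c = -78
  25a + 5b + c = -233/2
Solving the system yields a = -4, b = -5/2, c = -4.
So p(s) = -4s^2 - (5/2)s - 4.
Then p(3) = -95/2.

-95/2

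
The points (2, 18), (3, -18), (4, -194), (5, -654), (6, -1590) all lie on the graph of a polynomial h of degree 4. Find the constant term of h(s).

6

Write h(s) = as^4 + bs^3 + cs^2 + ds + e. Substituting each data point gives a linear system:
  16a + 8b + 4c + 2d + e = 18
  81a + 27b + 9c + 3d + e = -18
  256a + 64b + 16c + 4d + e = -194
  625a + 125b + 25c + 5d + e = -654
  1296a + 216b + 36c + 6d + e = -1590
Solving the system yields a = -2, b = 4, c = 4, d = -2, e = 6.
So h(s) = -2s^4 + 4s^3 + 4s^2 - 2s + 6.
The constant term is 6.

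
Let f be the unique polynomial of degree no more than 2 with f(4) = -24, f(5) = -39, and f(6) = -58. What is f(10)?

Write f(s) = as^2 + bs + c. Substituting each data point gives a linear system:
  16a + 4b + c = -24
  25a + 5b + c = -39
  36a + 6b + c = -58
Solving the system yields a = -2, b = 3, c = -4.
So f(s) = -2s² + 3s - 4.
Then f(10) = -174.

-174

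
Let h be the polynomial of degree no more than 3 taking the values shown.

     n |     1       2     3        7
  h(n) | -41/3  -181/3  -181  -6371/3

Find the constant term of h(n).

-5

Write h(n) = an^3 + bn^2 + cn + d. Substituting each data point gives a linear system:
  a + b + c + d = -41/3
  8a + 4b + 2c + d = -181/3
  27a + 9b + 3c + d = -181
  343a + 49b + 7c + d = -6371/3
Solving the system yields a = -6, b = -1, c = -5/3, d = -5.
So h(n) = -6n^3 - n^2 - (5/3)n - 5.
The constant term is -5.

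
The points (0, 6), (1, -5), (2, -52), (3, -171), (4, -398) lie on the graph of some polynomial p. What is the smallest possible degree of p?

3

Forward differences of the values at n = 0, 1, 2, 3, 4:
  p  : 6  -5  -52  -171  -398
  Δ  : -11  -47  -119  -227
  Δ^2: -36  -72  -108
  Δ^3: -36  -36
  Δ^4: 0
The third differences are constant (-36) and nonzero, while all higher differences vanish, so the minimal degree is 3.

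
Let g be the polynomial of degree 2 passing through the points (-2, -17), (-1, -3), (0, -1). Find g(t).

Using the Lagrange interpolation formula with nodes -2, -1, 0:
  L_0(t) = (t + 1)t / 2
  L_1(t) = (t + 2)t / -1
  L_2(t) = (t + 2)(t + 1) / 2
Then g(t) = -17·L_0(t) - 3·L_1(t) - 1·L_2(t).
Expanding and collecting terms gives g(t) = -6t² - 4t - 1.
Check: g(-2) = -17. ✓

g(t) = -6t^2 - 4t - 1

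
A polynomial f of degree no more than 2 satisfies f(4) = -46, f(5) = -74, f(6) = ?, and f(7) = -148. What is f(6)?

-108

On equispaced nodes a degree-2 polynomial has vanishing third forward difference, so
  - f(4) + 3·f(5) - 3·f(6) + f(7) = 0.
Substituting the known values and solving for f(6):
  -3·f(6) = 324
  f(6) = -108.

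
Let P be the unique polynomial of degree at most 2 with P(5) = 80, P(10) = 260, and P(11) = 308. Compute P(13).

Using the Lagrange interpolation formula with nodes 5, 10, 11:
  L_0(x) = (x - 10)(x - 11) / 30
  L_1(x) = (x - 5)(x - 11) / -5
  L_2(x) = (x - 5)(x - 10) / 6
Then P(x) = 80·L_0(x) + 260·L_1(x) + 308·L_2(x).
Expanding and collecting terms gives P(x) = 2x^2 + 6x.
Evaluating at x = 13: P(13) = 416.

416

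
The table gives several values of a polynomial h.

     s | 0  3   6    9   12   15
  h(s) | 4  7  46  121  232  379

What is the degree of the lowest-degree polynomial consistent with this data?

2

Forward differences of the values at s = 0, 3, 6, 9, 12, 15:
  h  : 4  7  46  121  232  379
  Δ  : 3  39  75  111  147
  Δ^2: 36  36  36  36
  Δ^3: 0  0  0
  Δ^4: 0  0
  Δ^5: 0
The second differences are constant (36) and nonzero, while all higher differences vanish, so the minimal degree is 2.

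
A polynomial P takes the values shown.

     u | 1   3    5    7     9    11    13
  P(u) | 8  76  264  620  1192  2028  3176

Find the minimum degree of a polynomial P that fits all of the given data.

3

Forward differences of the values at u = 1, 3, 5, 7, 9, 11, 13:
  P  : 8  76  264  620  1192  2028  3176
  Δ  : 68  188  356  572  836  1148
  Δ^2: 120  168  216  264  312
  Δ^3: 48  48  48  48
  Δ^4: 0  0  0
  Δ^5: 0  0
  Δ^6: 0
The third differences are constant (48) and nonzero, while all higher differences vanish, so the minimal degree is 3.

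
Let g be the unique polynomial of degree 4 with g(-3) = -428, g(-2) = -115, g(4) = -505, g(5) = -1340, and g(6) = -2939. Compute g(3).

Using the Lagrange interpolation formula with nodes -3, -2, 4, 5, 6:
  L_0(s) = (s + 2)(s - 4)(s - 5)(s - 6) / 504
  L_1(s) = (s + 3)(s - 4)(s - 5)(s - 6) / -336
  L_2(s) = (s + 3)(s + 2)(s - 5)(s - 6) / 84
  L_3(s) = (s + 3)(s + 2)(s - 4)(s - 6) / -56
  L_4(s) = (s + 3)(s + 2)(s - 4)(s - 5) / 144
Then g(s) = -428·L_0(s) - 115·L_1(s) - 505·L_2(s) - 1340·L_3(s) - 2939·L_4(s).
Expanding and collecting terms gives g(s) = -3s⁴ + 5s³ - 4s² + 3s - 5.
Evaluating at s = 3: g(3) = -140.

-140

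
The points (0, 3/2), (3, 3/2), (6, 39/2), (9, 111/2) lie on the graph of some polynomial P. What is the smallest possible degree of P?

2

Forward differences of the values at x = 0, 3, 6, 9:
  P  : 3/2  3/2  39/2  111/2
  Δ  : 0  18  36
  Δ^2: 18  18
  Δ^3: 0
The second differences are constant (18) and nonzero, while all higher differences vanish, so the minimal degree is 2.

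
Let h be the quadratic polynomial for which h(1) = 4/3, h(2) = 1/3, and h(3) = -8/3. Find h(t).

h(t) = -t^2 + 2t + 1/3

Write h(t) = at^2 + bt + c. Substituting each data point gives a linear system:
  a + b + c = 4/3
  4a + 2b + c = 1/3
  9a + 3b + c = -8/3
Solving the system yields a = -1, b = 2, c = 1/3.
So h(t) = -t² + 2t + 1/3.
Check: h(3) = -8/3. ✓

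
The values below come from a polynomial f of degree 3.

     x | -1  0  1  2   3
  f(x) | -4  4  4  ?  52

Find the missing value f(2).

The 4 known points determine the degree-3 polynomial uniquely.
Write f(x) = ax^3 + bx^2 + cx + d. Substituting each data point gives a linear system:
  -a + b - c + d = -4
  d = 4
  a + b + c + d = 4
  27a + 9b + 3c + d = 52
Solving the system yields a = 3, b = -4, c = 1, d = 4.
So f(x) = 3x³ - 4x² + x + 4.
Then f(2) = 14.

14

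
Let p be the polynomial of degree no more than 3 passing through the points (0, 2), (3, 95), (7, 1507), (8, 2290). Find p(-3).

-163

Using the Lagrange interpolation formula with nodes 0, 3, 7, 8:
  L_0(n) = (n - 3)(n - 7)(n - 8) / -168
  L_1(n) = n(n - 7)(n - 8) / 60
  L_2(n) = n(n - 3)(n - 8) / -28
  L_3(n) = n(n - 3)(n - 7) / 40
Then p(n) = 2·L_0(n) + 95·L_1(n) + 1507·L_2(n) + 2290·L_3(n).
Expanding and collecting terms gives p(n) = 5n^3 - 4n^2 - 2n + 2.
Evaluating at n = -3: p(-3) = -163.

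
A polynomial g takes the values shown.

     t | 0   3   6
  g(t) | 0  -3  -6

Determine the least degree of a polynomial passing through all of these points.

Forward differences of the values at t = 0, 3, 6:
  g  : 0  -3  -6
  Δ  : -3  -3
  Δ^2: 0
The first differences are constant (-3) and nonzero, while all higher differences vanish, so the minimal degree is 1.

1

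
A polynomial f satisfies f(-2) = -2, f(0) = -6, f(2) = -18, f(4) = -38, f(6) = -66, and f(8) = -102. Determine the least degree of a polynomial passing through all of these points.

2

Forward differences of the values at n = -2, 0, 2, 4, 6, 8:
  f  : -2  -6  -18  -38  -66  -102
  Δ  : -4  -12  -20  -28  -36
  Δ^2: -8  -8  -8  -8
  Δ^3: 0  0  0
  Δ^4: 0  0
  Δ^5: 0
The second differences are constant (-8) and nonzero, while all higher differences vanish, so the minimal degree is 2.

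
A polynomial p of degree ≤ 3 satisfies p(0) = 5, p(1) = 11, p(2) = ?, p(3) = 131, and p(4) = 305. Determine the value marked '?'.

The 4 known points determine the degree-3 polynomial uniquely.
Write p(x) = ax^3 + bx^2 + cx + d. Substituting each data point gives a linear system:
  d = 5
  a + b + c + d = 11
  27a + 9b + 3c + d = 131
  64a + 16b + 4c + d = 305
Solving the system yields a = 5, b = -2, c = 3, d = 5.
So p(x) = 5x^3 - 2x^2 + 3x + 5.
Then p(2) = 43.

43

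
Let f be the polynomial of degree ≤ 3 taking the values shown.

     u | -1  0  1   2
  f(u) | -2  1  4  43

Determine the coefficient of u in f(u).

-3

Write f(u) = au^3 + bu^2 + cu + d. Substituting each data point gives a linear system:
  -a + b - c + d = -2
  d = 1
  a + b + c + d = 4
  8a + 4b + 2c + d = 43
Solving the system yields a = 6, b = 0, c = -3, d = 1.
So f(u) = 6u^3 - 3u + 1.
The coefficient of u is -3.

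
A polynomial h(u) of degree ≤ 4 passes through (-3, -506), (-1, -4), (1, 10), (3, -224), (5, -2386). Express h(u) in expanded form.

Write h(u) = au^4 + bu^3 + cu^2 + du + e. Substituting each data point gives a linear system:
  81a - 27b + 9c - 3d + e = -506
  a - b + c - d + e = -4
  a + b + c + d + e = 10
  81a + 27b + 9c + 3d + e = -224
  625a + 125b + 25c + 5d + e = -2386
Solving the system yields a = -5, b = 5, c = 4, d = 2, e = 4.
So h(u) = -5u^4 + 5u^3 + 4u^2 + 2u + 4.
Check: h(5) = -2386. ✓

h(u) = -5u^4 + 5u^3 + 4u^2 + 2u + 4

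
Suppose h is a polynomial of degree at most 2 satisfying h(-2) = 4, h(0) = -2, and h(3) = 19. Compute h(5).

Write h(t) = at^2 + bt + c. Substituting each data point gives a linear system:
  4a - 2b + c = 4
  c = -2
  9a + 3b + c = 19
Solving the system yields a = 2, b = 1, c = -2.
So h(t) = 2t² + t - 2.
Then h(5) = 53.

53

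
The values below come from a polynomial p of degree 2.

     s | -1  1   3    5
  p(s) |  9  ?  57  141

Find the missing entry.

13

The 3 known points determine the degree-2 polynomial uniquely.
Write p(s) = as^2 + bs + c. Substituting each data point gives a linear system:
  a - b + c = 9
  9a + 3b + c = 57
  25a + 5b + c = 141
Solving the system yields a = 5, b = 2, c = 6.
So p(s) = 5s^2 + 2s + 6.
Then p(1) = 13.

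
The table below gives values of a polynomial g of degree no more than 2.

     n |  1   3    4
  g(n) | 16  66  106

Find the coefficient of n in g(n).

Write g(n) = an^2 + bn + c. Substituting each data point gives a linear system:
  a + b + c = 16
  9a + 3b + c = 66
  16a + 4b + c = 106
Solving the system yields a = 5, b = 5, c = 6.
So g(n) = 5n^2 + 5n + 6.
The coefficient of n is 5.

5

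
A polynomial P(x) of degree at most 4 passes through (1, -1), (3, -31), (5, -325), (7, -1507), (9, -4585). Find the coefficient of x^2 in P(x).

Write P(x) = ax^4 + bx^3 + cx^2 + dx + e. Substituting each data point gives a linear system:
  a + b + c + d + e = -1
  81a + 27b + 9c + 3d + e = -31
  625a + 125b + 25c + 5d + e = -325
  2401a + 343b + 49c + 7d + e = -1507
  6561a + 729b + 81c + 9d + e = -4585
Solving the system yields a = -1, b = 3, c = -2, d = -6, e = 5.
So P(x) = -x^4 + 3x^3 - 2x^2 - 6x + 5.
The coefficient of x^2 is -2.

-2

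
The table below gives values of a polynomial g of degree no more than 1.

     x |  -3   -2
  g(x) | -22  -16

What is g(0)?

-4

Write g(x) = ax + b. Substituting each data point gives a linear system:
  -3a + b = -22
  -2a + b = -16
Solving the system yields a = 6, b = -4.
So g(x) = 6x - 4.
Then g(0) = -4.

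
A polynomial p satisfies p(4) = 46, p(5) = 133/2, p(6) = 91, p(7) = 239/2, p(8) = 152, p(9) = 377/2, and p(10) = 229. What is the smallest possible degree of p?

Forward differences of the values at s = 4, 5, 6, 7, 8, 9, 10:
  p  : 46  133/2  91  239/2  152  377/2  229
  Δ  : 41/2  49/2  57/2  65/2  73/2  81/2
  Δ^2: 4  4  4  4  4
  Δ^3: 0  0  0  0
  Δ^4: 0  0  0
  Δ^5: 0  0
  Δ^6: 0
The second differences are constant (4) and nonzero, while all higher differences vanish, so the minimal degree is 2.

2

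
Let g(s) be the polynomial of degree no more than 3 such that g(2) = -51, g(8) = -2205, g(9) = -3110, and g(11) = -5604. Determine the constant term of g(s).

-5

Write g(s) = as^3 + bs^2 + cs + d. Substituting each data point gives a linear system:
  8a + 4b + 2c + d = -51
  512a + 64b + 8c + d = -2205
  729a + 81b + 9c + d = -3110
  1331a + 121b + 11c + d = -5604
Solving the system yields a = -4, b = -2, c = -3, d = -5.
So g(s) = -4s³ - 2s² - 3s - 5.
The constant term is -5.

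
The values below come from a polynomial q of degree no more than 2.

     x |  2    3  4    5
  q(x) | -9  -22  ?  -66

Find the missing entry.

-41

On equispaced nodes a degree-2 polynomial has vanishing third forward difference, so
  - q(2) + 3·q(3) - 3·q(4) + q(5) = 0.
Substituting the known values and solving for q(4):
  -3·q(4) = 123
  q(4) = -41.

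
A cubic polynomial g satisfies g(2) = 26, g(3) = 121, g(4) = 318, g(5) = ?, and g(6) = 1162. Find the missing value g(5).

653

The 4 known points determine the degree-3 polynomial uniquely.
Write g(s) = as^3 + bs^2 + cs + d. Substituting each data point gives a linear system:
  8a + 4b + 2c + d = 26
  27a + 9b + 3c + d = 121
  64a + 16b + 4c + d = 318
  216a + 36b + 6c + d = 1162
Solving the system yields a = 6, b = -3, c = -4, d = -2.
So g(s) = 6s³ - 3s² - 4s - 2.
Then g(5) = 653.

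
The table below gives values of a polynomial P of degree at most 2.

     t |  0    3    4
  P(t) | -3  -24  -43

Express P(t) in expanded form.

P(t) = -3t^2 + 2t - 3

Write P(t) = at^2 + bt + c. Substituting each data point gives a linear system:
  c = -3
  9a + 3b + c = -24
  16a + 4b + c = -43
Solving the system yields a = -3, b = 2, c = -3.
So P(t) = -3t² + 2t - 3.
Check: P(4) = -43. ✓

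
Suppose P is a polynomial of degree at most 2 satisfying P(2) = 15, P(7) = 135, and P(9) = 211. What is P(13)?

411

Write P(s) = as^2 + bs + c. Substituting each data point gives a linear system:
  4a + 2b + c = 15
  49a + 7b + c = 135
  81a + 9b + c = 211
Solving the system yields a = 2, b = 6, c = -5.
So P(s) = 2s² + 6s - 5.
Then P(13) = 411.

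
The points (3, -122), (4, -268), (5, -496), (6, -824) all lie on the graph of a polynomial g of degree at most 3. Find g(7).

Write g(x) = ax^3 + bx^2 + cx + d. Substituting each data point gives a linear system:
  27a + 9b + 3c + d = -122
  64a + 16b + 4c + d = -268
  125a + 25b + 5c + d = -496
  216a + 36b + 6c + d = -824
Solving the system yields a = -3, b = -5, c = 0, d = 4.
So g(x) = -3x^3 - 5x^2 + 4.
Then g(7) = -1270.

-1270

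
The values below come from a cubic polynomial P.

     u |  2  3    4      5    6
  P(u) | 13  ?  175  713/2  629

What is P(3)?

The 4 known points determine the degree-3 polynomial uniquely.
Write P(u) = au^3 + bu^2 + cu + d. Substituting each data point gives a linear system:
  8a + 4b + 2c + d = 13
  64a + 16b + 4c + d = 175
  125a + 25b + 5c + d = 713/2
  216a + 36b + 6c + d = 629
Solving the system yields a = 3, b = 1/2, c = -6, d = -1.
So P(u) = 3u³ + (1/2)u² - 6u - 1.
Then P(3) = 133/2.

133/2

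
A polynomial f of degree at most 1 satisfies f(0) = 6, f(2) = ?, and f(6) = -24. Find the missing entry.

The 2 known points determine the degree-1 polynomial uniquely.
Write f(t) = at + b. Substituting each data point gives a linear system:
  b = 6
  6a + b = -24
Solving the system yields a = -5, b = 6.
So f(t) = -5t + 6.
Then f(2) = -4.

-4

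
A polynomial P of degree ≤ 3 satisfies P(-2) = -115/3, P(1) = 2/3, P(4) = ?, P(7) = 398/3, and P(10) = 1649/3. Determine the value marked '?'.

The 4 known points determine the degree-3 polynomial uniquely.
Write P(t) = at^3 + bt^2 + ct + d. Substituting each data point gives a linear system:
  -8a + 4b - 2c + d = -115/3
  a + b + c + d = 2/3
  343a + 49b + 7c + d = 398/3
  1000a + 100b + 10c + d = 1649/3
Solving the system yields a = 1, b = -5, c = 5, d = -1/3.
So P(t) = t^3 - 5t^2 + 5t - 1/3.
Then P(4) = 11/3.

11/3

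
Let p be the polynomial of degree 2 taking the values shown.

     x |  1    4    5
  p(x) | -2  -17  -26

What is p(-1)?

Using the Lagrange interpolation formula with nodes 1, 4, 5:
  L_0(x) = (x - 4)(x - 5) / 12
  L_1(x) = (x - 1)(x - 5) / -3
  L_2(x) = (x - 1)(x - 4) / 4
Then p(x) = -2·L_0(x) - 17·L_1(x) - 26·L_2(x).
Expanding and collecting terms gives p(x) = -x² - 1.
Evaluating at x = -1: p(-1) = -2.

-2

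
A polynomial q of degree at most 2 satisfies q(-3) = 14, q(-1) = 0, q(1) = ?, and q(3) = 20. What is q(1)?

The 3 known points determine the degree-2 polynomial uniquely.
Write q(x) = ax^2 + bx + c. Substituting each data point gives a linear system:
  9a - 3b + c = 14
  a - b + c = 0
  9a + 3b + c = 20
Solving the system yields a = 2, b = 1, c = -1.
So q(x) = 2x² + x - 1.
Then q(1) = 2.

2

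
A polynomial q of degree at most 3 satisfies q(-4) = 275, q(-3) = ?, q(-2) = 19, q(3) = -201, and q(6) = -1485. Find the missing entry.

The 4 known points determine the degree-3 polynomial uniquely.
Write q(s) = as^3 + bs^2 + cs + d. Substituting each data point gives a linear system:
  -64a + 16b - 4c + d = 275
  -8a + 4b - 2c + d = 19
  27a + 9b + 3c + d = -201
  216a + 36b + 6c + d = -1485
Solving the system yields a = -6, b = -6, c = 4, d = 3.
So q(s) = -6s^3 - 6s^2 + 4s + 3.
Then q(-3) = 99.

99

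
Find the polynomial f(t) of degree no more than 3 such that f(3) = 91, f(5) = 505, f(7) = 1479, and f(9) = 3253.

f(t) = 5t^3 - 5t^2 + 2t - 5

Write f(t) = at^3 + bt^2 + ct + d. Substituting each data point gives a linear system:
  27a + 9b + 3c + d = 91
  125a + 25b + 5c + d = 505
  343a + 49b + 7c + d = 1479
  729a + 81b + 9c + d = 3253
Solving the system yields a = 5, b = -5, c = 2, d = -5.
So f(t) = 5t³ - 5t² + 2t - 5.
Check: f(9) = 3253. ✓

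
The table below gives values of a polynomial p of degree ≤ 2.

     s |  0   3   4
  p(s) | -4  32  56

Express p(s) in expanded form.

Write p(s) = as^2 + bs + c. Substituting each data point gives a linear system:
  c = -4
  9a + 3b + c = 32
  16a + 4b + c = 56
Solving the system yields a = 3, b = 3, c = -4.
So p(s) = 3s² + 3s - 4.
Check: p(0) = -4. ✓

p(s) = 3s^2 + 3s - 4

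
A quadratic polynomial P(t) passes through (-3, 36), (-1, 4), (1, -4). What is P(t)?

Write P(t) = at^2 + bt + c. Substituting each data point gives a linear system:
  9a - 3b + c = 36
  a - b + c = 4
  a + b + c = -4
Solving the system yields a = 3, b = -4, c = -3.
So P(t) = 3t^2 - 4t - 3.
Check: P(-1) = 4. ✓

P(t) = 3t^2 - 4t - 3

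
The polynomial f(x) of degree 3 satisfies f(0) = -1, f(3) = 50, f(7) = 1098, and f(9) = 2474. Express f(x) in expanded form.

f(x) = 4x^3 - 5x^2 - 4x - 1

Using the Lagrange interpolation formula with nodes 0, 3, 7, 9:
  L_0(x) = (x - 3)(x - 7)(x - 9) / -189
  L_1(x) = x(x - 7)(x - 9) / 72
  L_2(x) = x(x - 3)(x - 9) / -56
  L_3(x) = x(x - 3)(x - 7) / 108
Then f(x) = -1·L_0(x) + 50·L_1(x) + 1098·L_2(x) + 2474·L_3(x).
Expanding and collecting terms gives f(x) = 4x³ - 5x² - 4x - 1.
Check: f(3) = 50. ✓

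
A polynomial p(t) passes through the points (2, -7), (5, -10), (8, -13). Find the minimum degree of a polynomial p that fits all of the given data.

Forward differences of the values at t = 2, 5, 8:
  p  : -7  -10  -13
  Δ  : -3  -3
  Δ^2: 0
The first differences are constant (-3) and nonzero, while all higher differences vanish, so the minimal degree is 1.

1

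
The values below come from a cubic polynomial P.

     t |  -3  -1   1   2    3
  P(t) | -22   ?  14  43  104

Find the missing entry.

4

The 4 known points determine the degree-3 polynomial uniquely.
Write P(t) = at^3 + bt^2 + ct + d. Substituting each data point gives a linear system:
  -27a + 9b - 3c + d = -22
  a + b + c + d = 14
  8a + 4b + 2c + d = 43
  27a + 9b + 3c + d = 104
Solving the system yields a = 2, b = 4, c = 3, d = 5.
So P(t) = 2t³ + 4t² + 3t + 5.
Then P(-1) = 4.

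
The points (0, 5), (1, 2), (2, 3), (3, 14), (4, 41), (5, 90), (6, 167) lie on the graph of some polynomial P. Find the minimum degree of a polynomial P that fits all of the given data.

3

Forward differences of the values at s = 0, 1, 2, 3, 4, 5, 6:
  P  : 5  2  3  14  41  90  167
  Δ  : -3  1  11  27  49  77
  Δ^2: 4  10  16  22  28
  Δ^3: 6  6  6  6
  Δ^4: 0  0  0
  Δ^5: 0  0
  Δ^6: 0
The third differences are constant (6) and nonzero, while all higher differences vanish, so the minimal degree is 3.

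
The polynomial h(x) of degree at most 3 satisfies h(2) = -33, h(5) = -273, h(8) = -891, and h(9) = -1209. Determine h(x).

h(x) = -x^3 - 6x^2 + x - 3

Write h(x) = ax^3 + bx^2 + cx + d. Substituting each data point gives a linear system:
  8a + 4b + 2c + d = -33
  125a + 25b + 5c + d = -273
  512a + 64b + 8c + d = -891
  729a + 81b + 9c + d = -1209
Solving the system yields a = -1, b = -6, c = 1, d = -3.
So h(x) = -x^3 - 6x^2 + x - 3.
Check: h(9) = -1209. ✓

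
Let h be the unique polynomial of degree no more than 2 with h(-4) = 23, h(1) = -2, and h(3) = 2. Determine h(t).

Write h(t) = at^2 + bt + c. Substituting each data point gives a linear system:
  16a - 4b + c = 23
  a + b + c = -2
  9a + 3b + c = 2
Solving the system yields a = 1, b = -2, c = -1.
So h(t) = t² - 2t - 1.
Check: h(3) = 2. ✓

h(t) = t^2 - 2t - 1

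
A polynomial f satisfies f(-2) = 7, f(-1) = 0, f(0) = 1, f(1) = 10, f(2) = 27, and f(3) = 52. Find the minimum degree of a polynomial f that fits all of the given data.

2

Forward differences of the values at x = -2, -1, 0, 1, 2, 3:
  f  : 7  0  1  10  27  52
  Δ  : -7  1  9  17  25
  Δ^2: 8  8  8  8
  Δ^3: 0  0  0
  Δ^4: 0  0
  Δ^5: 0
The second differences are constant (8) and nonzero, while all higher differences vanish, so the minimal degree is 2.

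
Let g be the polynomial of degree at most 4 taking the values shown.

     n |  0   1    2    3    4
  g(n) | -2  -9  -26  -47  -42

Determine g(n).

g(n) = n^4 - 5n^3 + 3n^2 - 6n - 2

Write g(n) = an^4 + bn^3 + cn^2 + dn + e. Substituting each data point gives a linear system:
  e = -2
  a + b + c + d + e = -9
  16a + 8b + 4c + 2d + e = -26
  81a + 27b + 9c + 3d + e = -47
  256a + 64b + 16c + 4d + e = -42
Solving the system yields a = 1, b = -5, c = 3, d = -6, e = -2.
So g(n) = n^4 - 5n^3 + 3n^2 - 6n - 2.
Check: g(2) = -26. ✓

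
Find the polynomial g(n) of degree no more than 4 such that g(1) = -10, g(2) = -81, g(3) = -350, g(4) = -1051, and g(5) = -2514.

g(n) = -4n^4 + n^3 - 5n^2 - 3n + 1

Using the Lagrange interpolation formula with nodes 1, 2, 3, 4, 5:
  L_0(n) = (n - 2)(n - 3)(n - 4)(n - 5) / 24
  L_1(n) = (n - 1)(n - 3)(n - 4)(n - 5) / -6
  L_2(n) = (n - 1)(n - 2)(n - 4)(n - 5) / 4
  L_3(n) = (n - 1)(n - 2)(n - 3)(n - 5) / -6
  L_4(n) = (n - 1)(n - 2)(n - 3)(n - 4) / 24
Then g(n) = -10·L_0(n) - 81·L_1(n) - 350·L_2(n) - 1051·L_3(n) - 2514·L_4(n).
Expanding and collecting terms gives g(n) = -4n^4 + n^3 - 5n^2 - 3n + 1.
Check: g(1) = -10. ✓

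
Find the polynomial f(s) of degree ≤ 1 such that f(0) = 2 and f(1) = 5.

f(s) = 3s + 2

Write f(s) = as + b. Substituting each data point gives a linear system:
  b = 2
  a + b = 5
Solving the system yields a = 3, b = 2.
So f(s) = 3s + 2.
Check: f(0) = 2. ✓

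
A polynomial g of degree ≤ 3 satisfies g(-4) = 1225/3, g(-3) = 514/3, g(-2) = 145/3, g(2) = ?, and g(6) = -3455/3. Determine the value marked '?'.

-71/3

The 4 known points determine the degree-3 polynomial uniquely.
Write g(t) = at^3 + bt^2 + ct + d. Substituting each data point gives a linear system:
  -64a + 16b - 4c + d = 1225/3
  -27a + 9b - 3c + d = 514/3
  -8a + 4b - 2c + d = 145/3
  216a + 36b + 6c + d = -3455/3
Solving the system yields a = -6, b = 3, c = 6, d = 1/3.
So g(t) = -6t^3 + 3t^2 + 6t + 1/3.
Then g(2) = -71/3.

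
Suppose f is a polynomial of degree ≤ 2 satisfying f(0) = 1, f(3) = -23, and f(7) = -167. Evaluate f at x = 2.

-7

Write f(x) = ax^2 + bx + c. Substituting each data point gives a linear system:
  c = 1
  9a + 3b + c = -23
  49a + 7b + c = -167
Solving the system yields a = -4, b = 4, c = 1.
So f(x) = -4x² + 4x + 1.
Then f(2) = -7.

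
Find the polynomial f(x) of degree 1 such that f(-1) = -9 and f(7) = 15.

f(x) = 3x - 6

Write f(x) = ax + b. Substituting each data point gives a linear system:
  -a + b = -9
  7a + b = 15
Solving the system yields a = 3, b = -6.
So f(x) = 3x - 6.
Check: f(-1) = -9. ✓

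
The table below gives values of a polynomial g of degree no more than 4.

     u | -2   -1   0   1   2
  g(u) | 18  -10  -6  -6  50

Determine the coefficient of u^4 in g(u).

4

Write g(u) = au^4 + bu^3 + cu^2 + du + e. Substituting each data point gives a linear system:
  16a - 8b + 4c - 2d + e = 18
  a - b + c - d + e = -10
  e = -6
  a + b + c + d + e = -6
  16a + 8b + 4c + 2d + e = 50
Solving the system yields a = 4, b = 2, c = -6, d = 0, e = -6.
So g(u) = 4u⁴ + 2u³ - 6u² - 6.
The leading coefficient is 4.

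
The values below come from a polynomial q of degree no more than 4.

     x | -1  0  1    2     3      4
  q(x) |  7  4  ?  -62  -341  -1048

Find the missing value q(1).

The 5 known points determine the degree-4 polynomial uniquely.
Write q(x) = ax^4 + bx^3 + cx^2 + dx + e. Substituting each data point gives a linear system:
  a - b + c - d + e = 7
  e = 4
  16a + 8b + 4c + 2d + e = -62
  81a + 27b + 9c + 3d + e = -341
  256a + 64b + 16c + 4d + e = -1048
Solving the system yields a = -3, b = -6, c = 5, d = 5, e = 4.
So q(x) = -3x^4 - 6x^3 + 5x^2 + 5x + 4.
Then q(1) = 5.

5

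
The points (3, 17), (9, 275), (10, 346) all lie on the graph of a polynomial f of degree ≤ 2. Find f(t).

f(t) = 4t^2 - 5t - 4

Using the Lagrange interpolation formula with nodes 3, 9, 10:
  L_0(t) = (t - 9)(t - 10) / 42
  L_1(t) = (t - 3)(t - 10) / -6
  L_2(t) = (t - 3)(t - 9) / 7
Then f(t) = 17·L_0(t) + 275·L_1(t) + 346·L_2(t).
Expanding and collecting terms gives f(t) = 4t^2 - 5t - 4.
Check: f(3) = 17. ✓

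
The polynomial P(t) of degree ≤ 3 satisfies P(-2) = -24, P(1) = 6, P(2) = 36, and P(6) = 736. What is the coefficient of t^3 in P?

Write P(t) = at^3 + bt^2 + ct + d. Substituting each data point gives a linear system:
  -8a + 4b - 2c + d = -24
  a + b + c + d = 6
  8a + 4b + 2c + d = 36
  216a + 36b + 6c + d = 736
Solving the system yields a = 3, b = 2, c = 3, d = -2.
So P(t) = 3t^3 + 2t^2 + 3t - 2.
The leading coefficient is 3.

3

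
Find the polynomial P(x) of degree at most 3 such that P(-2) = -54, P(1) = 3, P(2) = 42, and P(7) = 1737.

Write P(x) = ax^3 + bx^2 + cx + d. Substituting each data point gives a linear system:
  -8a + 4b - 2c + d = -54
  a + b + c + d = 3
  8a + 4b + 2c + d = 42
  343a + 49b + 7c + d = 1737
Solving the system yields a = 5, b = 0, c = 4, d = -6.
So P(x) = 5x^3 + 4x - 6.
Check: P(7) = 1737. ✓

P(x) = 5x^3 + 4x - 6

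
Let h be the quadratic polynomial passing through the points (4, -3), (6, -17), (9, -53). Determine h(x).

h(x) = -x^2 + 3x + 1

Write h(x) = ax^2 + bx + c. Substituting each data point gives a linear system:
  16a + 4b + c = -3
  36a + 6b + c = -17
  81a + 9b + c = -53
Solving the system yields a = -1, b = 3, c = 1.
So h(x) = -x² + 3x + 1.
Check: h(9) = -53. ✓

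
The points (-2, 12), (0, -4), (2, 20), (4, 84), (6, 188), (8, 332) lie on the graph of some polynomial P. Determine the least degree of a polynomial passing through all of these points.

Forward differences of the values at t = -2, 0, 2, 4, 6, 8:
  P  : 12  -4  20  84  188  332
  Δ  : -16  24  64  104  144
  Δ^2: 40  40  40  40
  Δ^3: 0  0  0
  Δ^4: 0  0
  Δ^5: 0
The second differences are constant (40) and nonzero, while all higher differences vanish, so the minimal degree is 2.

2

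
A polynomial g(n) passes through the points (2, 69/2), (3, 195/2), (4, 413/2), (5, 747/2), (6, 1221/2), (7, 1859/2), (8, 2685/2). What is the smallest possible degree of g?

3

Forward differences of the values at n = 2, 3, 4, 5, 6, 7, 8:
  g  : 69/2  195/2  413/2  747/2  1221/2  1859/2  2685/2
  Δ  : 63  109  167  237  319  413
  Δ^2: 46  58  70  82  94
  Δ^3: 12  12  12  12
  Δ^4: 0  0  0
  Δ^5: 0  0
  Δ^6: 0
The third differences are constant (12) and nonzero, while all higher differences vanish, so the minimal degree is 3.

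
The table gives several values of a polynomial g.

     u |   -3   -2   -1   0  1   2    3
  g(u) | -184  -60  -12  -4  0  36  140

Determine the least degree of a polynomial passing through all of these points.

Forward differences of the values at u = -3, -2, -1, 0, 1, 2, 3:
  g  : -184  -60  -12  -4  0  36  140
  Δ  : 124  48  8  4  36  104
  Δ^2: -76  -40  -4  32  68
  Δ^3: 36  36  36  36
  Δ^4: 0  0  0
  Δ^5: 0  0
  Δ^6: 0
The third differences are constant (36) and nonzero, while all higher differences vanish, so the minimal degree is 3.

3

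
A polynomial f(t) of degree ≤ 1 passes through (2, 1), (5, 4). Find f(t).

Using the Lagrange interpolation formula with nodes 2, 5:
  L_0(t) = (t - 5) / -3
  L_1(t) = (t - 2) / 3
Then f(t) = 1·L_0(t) + 4·L_1(t).
Expanding and collecting terms gives f(t) = t - 1.
Check: f(5) = 4. ✓

f(t) = t - 1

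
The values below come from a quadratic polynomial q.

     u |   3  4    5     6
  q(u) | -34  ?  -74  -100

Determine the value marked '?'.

The 3 known points determine the degree-2 polynomial uniquely.
Write q(u) = au^2 + bu + c. Substituting each data point gives a linear system:
  9a + 3b + c = -34
  25a + 5b + c = -74
  36a + 6b + c = -100
Solving the system yields a = -2, b = -4, c = -4.
So q(u) = -2u^2 - 4u - 4.
Then q(4) = -52.

-52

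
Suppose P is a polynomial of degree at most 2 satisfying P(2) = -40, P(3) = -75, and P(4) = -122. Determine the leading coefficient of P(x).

Write P(x) = ax^2 + bx + c. Substituting each data point gives a linear system:
  4a + 2b + c = -40
  9a + 3b + c = -75
  16a + 4b + c = -122
Solving the system yields a = -6, b = -5, c = -6.
So P(x) = -6x² - 5x - 6.
The leading coefficient is -6.

-6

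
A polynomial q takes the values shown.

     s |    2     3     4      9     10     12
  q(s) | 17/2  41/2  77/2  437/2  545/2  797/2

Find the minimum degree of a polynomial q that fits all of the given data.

Divided differences on the nodes 2, 3, 4, 9, 10, 12:
  order 0: 17/2  41/2  77/2  437/2  545/2  797/2
  order 1: 12  18  36  54  63
  order 2: 3  3  3  3
  order 3: 0  0  0
  order 4: 0  0
  order 5: 0
The order-2 divided differences are all 3 (nonzero) and every higher order vanishes, so the data lies on a polynomial of degree exactly 2.

2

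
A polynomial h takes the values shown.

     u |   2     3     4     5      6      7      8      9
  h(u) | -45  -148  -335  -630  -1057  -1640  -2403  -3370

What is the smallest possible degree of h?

3

Forward differences of the values at u = 2, 3, 4, 5, 6, 7, 8, 9:
  h  : -45  -148  -335  -630  -1057  -1640  -2403  -3370
  Δ  : -103  -187  -295  -427  -583  -763  -967
  Δ^2: -84  -108  -132  -156  -180  -204
  Δ^3: -24  -24  -24  -24  -24
  Δ^4: 0  0  0  0
  Δ^5: 0  0  0
  Δ^6: 0  0
  Δ^7: 0
The third differences are constant (-24) and nonzero, while all higher differences vanish, so the minimal degree is 3.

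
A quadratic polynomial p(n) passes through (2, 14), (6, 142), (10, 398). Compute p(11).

482

Write p(n) = an^2 + bn + c. Substituting each data point gives a linear system:
  4a + 2b + c = 14
  36a + 6b + c = 142
  100a + 10b + c = 398
Solving the system yields a = 4, b = 0, c = -2.
So p(n) = 4n² - 2.
Then p(11) = 482.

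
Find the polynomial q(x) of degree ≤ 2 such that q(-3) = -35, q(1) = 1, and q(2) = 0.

Write q(x) = ax^2 + bx + c. Substituting each data point gives a linear system:
  9a - 3b + c = -35
  a + b + c = 1
  4a + 2b + c = 0
Solving the system yields a = -2, b = 5, c = -2.
So q(x) = -2x^2 + 5x - 2.
Check: q(-3) = -35. ✓

q(x) = -2x^2 + 5x - 2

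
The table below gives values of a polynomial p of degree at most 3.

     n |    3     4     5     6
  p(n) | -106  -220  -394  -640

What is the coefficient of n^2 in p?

-6

Write p(n) = an^3 + bn^2 + cn + d. Substituting each data point gives a linear system:
  27a + 9b + 3c + d = -106
  64a + 16b + 4c + d = -220
  125a + 25b + 5c + d = -394
  216a + 36b + 6c + d = -640
Solving the system yields a = -2, b = -6, c = 2, d = -4.
So p(n) = -2n^3 - 6n^2 + 2n - 4.
The coefficient of n^2 is -6.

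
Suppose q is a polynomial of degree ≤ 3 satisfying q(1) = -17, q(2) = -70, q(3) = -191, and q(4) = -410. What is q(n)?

Write q(n) = an^3 + bn^2 + cn + d. Substituting each data point gives a linear system:
  a + b + c + d = -17
  8a + 4b + 2c + d = -70
  27a + 9b + 3c + d = -191
  64a + 16b + 4c + d = -410
Solving the system yields a = -5, b = -4, c = -6, d = -2.
So q(n) = -5n^3 - 4n^2 - 6n - 2.
Check: q(1) = -17. ✓

q(n) = -5n^3 - 4n^2 - 6n - 2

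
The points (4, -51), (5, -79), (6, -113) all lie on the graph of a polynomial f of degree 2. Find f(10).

-309

Forward differences of the values at s = 4, 5, 6:
  f  : -51  -79  -113
  Δ  : -28  -34
  Δ^2: -6
The second differences are constant, confirming degree 2.
Interpolating (Newton forward form) and evaluating at s = 10 gives f(10) = -309.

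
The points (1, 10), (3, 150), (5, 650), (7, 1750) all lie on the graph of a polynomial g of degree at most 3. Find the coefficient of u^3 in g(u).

Write g(u) = au^3 + bu^2 + cu + d. Substituting each data point gives a linear system:
  a + b + c + d = 10
  27a + 9b + 3c + d = 150
  125a + 25b + 5c + d = 650
  343a + 49b + 7c + d = 1750
Solving the system yields a = 5, b = 0, c = 5, d = 0.
So g(u) = 5u³ + 5u.
The leading coefficient is 5.

5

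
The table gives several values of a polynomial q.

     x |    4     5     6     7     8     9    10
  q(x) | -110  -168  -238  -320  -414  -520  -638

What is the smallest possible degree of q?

2

Forward differences of the values at x = 4, 5, 6, 7, 8, 9, 10:
  q  : -110  -168  -238  -320  -414  -520  -638
  Δ  : -58  -70  -82  -94  -106  -118
  Δ^2: -12  -12  -12  -12  -12
  Δ^3: 0  0  0  0
  Δ^4: 0  0  0
  Δ^5: 0  0
  Δ^6: 0
The second differences are constant (-12) and nonzero, while all higher differences vanish, so the minimal degree is 2.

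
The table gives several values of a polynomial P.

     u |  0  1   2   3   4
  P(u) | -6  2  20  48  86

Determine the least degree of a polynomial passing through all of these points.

Forward differences of the values at u = 0, 1, 2, 3, 4:
  P  : -6  2  20  48  86
  Δ  : 8  18  28  38
  Δ^2: 10  10  10
  Δ^3: 0  0
  Δ^4: 0
The second differences are constant (10) and nonzero, while all higher differences vanish, so the minimal degree is 2.

2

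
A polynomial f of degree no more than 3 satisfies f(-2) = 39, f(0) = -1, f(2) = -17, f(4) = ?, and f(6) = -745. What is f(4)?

-201

The 4 known points determine the degree-3 polynomial uniquely.
Write f(u) = au^3 + bu^2 + cu + d. Substituting each data point gives a linear system:
  -8a + 4b - 2c + d = 39
  d = -1
  8a + 4b + 2c + d = -17
  216a + 36b + 6c + d = -745
Solving the system yields a = -4, b = 3, c = 2, d = -1.
So f(u) = -4u³ + 3u² + 2u - 1.
Then f(4) = -201.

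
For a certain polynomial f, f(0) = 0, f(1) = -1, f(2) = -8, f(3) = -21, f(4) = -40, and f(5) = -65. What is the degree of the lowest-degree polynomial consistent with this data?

Forward differences of the values at u = 0, 1, 2, 3, 4, 5:
  f  : 0  -1  -8  -21  -40  -65
  Δ  : -1  -7  -13  -19  -25
  Δ^2: -6  -6  -6  -6
  Δ^3: 0  0  0
  Δ^4: 0  0
  Δ^5: 0
The second differences are constant (-6) and nonzero, while all higher differences vanish, so the minimal degree is 2.

2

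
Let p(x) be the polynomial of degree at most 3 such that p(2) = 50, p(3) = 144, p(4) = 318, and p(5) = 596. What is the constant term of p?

Write p(x) = ax^3 + bx^2 + cx + d. Substituting each data point gives a linear system:
  8a + 4b + 2c + d = 50
  27a + 9b + 3c + d = 144
  64a + 16b + 4c + d = 318
  125a + 25b + 5c + d = 596
Solving the system yields a = 4, b = 4, c = -2, d = 6.
So p(x) = 4x^3 + 4x^2 - 2x + 6.
The constant term is 6.

6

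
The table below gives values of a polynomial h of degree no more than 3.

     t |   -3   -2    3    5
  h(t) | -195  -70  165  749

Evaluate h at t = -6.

Using the Lagrange interpolation formula with nodes -3, -2, 3, 5:
  L_0(t) = (t + 2)(t - 3)(t - 5) / -48
  L_1(t) = (t + 3)(t - 3)(t - 5) / 35
  L_2(t) = (t + 3)(t + 2)(t - 5) / -60
  L_3(t) = (t + 3)(t + 2)(t - 3) / 112
Then h(t) = -195·L_0(t) - 70·L_1(t) + 165·L_2(t) + 749·L_3(t).
Expanding and collecting terms gives h(t) = 6t³ - t² + 6t - 6.
Evaluating at t = -6: h(-6) = -1374.

-1374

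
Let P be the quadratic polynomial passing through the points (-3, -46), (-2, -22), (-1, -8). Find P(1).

Forward differences of the values at t = -3, -2, -1:
  P  : -46  -22  -8
  Δ  : 24  14
  Δ^2: -10
The second differences are constant, confirming degree 2.
Interpolating (Newton forward form) and evaluating at t = 1 gives P(1) = -10.

-10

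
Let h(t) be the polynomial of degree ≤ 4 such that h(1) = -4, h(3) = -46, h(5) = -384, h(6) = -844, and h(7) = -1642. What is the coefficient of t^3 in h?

3

Write h(t) = at^4 + bt^3 + ct^2 + dt + e. Substituting each data point gives a linear system:
  a + b + c + d + e = -4
  81a + 27b + 9c + 3d + e = -46
  625a + 125b + 25c + 5d + e = -384
  1296a + 216b + 36c + 6d + e = -844
  2401a + 343b + 49c + 7d + e = -1642
Solving the system yields a = -1, b = 3, c = -6, d = 4, e = -4.
So h(t) = -t⁴ + 3t³ - 6t² + 4t - 4.
The coefficient of t^3 is 3.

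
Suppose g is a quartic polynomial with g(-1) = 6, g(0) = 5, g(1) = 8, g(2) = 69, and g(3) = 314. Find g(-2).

29

Write g(n) = an^4 + bn^3 + cn^2 + dn + e. Substituting each data point gives a linear system:
  a - b + c - d + e = 6
  e = 5
  a + b + c + d + e = 8
  16a + 8b + 4c + 2d + e = 69
  81a + 27b + 9c + 3d + e = 314
Solving the system yields a = 3, b = 3, c = -1, d = -2, e = 5.
So g(n) = 3n^4 + 3n^3 - n^2 - 2n + 5.
Then g(-2) = 29.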